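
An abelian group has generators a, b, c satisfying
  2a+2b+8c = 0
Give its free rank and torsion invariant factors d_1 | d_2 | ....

rank_ℚ(R)=1; free=3−1=2
SNF(R) diag = [2] → torsion [2]

Answer: M ≅ ℤ^2 ⊕ ℤ/2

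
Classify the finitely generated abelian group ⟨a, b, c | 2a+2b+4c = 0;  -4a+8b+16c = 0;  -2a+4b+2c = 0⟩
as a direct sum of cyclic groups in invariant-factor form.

rank_ℚ(R)=3; free=3−3=0
SNF(R) diag = [2, 6, 12] → torsion [2, 6, 12]

Answer: M ≅ ℤ/2 ⊕ ℤ/6 ⊕ ℤ/12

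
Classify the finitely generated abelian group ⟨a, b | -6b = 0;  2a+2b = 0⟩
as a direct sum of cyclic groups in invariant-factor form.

rank_ℚ(R)=2; free=2−2=0
SNF(R) diag = [2, 6] → torsion [2, 6]

Answer: M ≅ ℤ/2 ⊕ ℤ/6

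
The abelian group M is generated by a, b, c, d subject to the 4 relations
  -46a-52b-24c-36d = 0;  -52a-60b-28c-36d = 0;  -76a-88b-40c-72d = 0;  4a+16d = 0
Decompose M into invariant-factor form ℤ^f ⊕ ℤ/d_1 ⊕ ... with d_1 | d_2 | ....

rank_ℚ(R)=4; free=4−4=0
SNF(R) diag = [2, 4, 8, 16] → torsion [2, 4, 8, 16]

Answer: M ≅ ℤ/2 ⊕ ℤ/4 ⊕ ℤ/8 ⊕ ℤ/16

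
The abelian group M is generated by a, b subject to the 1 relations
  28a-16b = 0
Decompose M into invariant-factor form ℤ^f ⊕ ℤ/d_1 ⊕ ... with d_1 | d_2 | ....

Answer: M ≅ ℤ^1 ⊕ ℤ/4

Derivation:
rank_ℚ(R)=1; free=2−1=1
SNF(R) diag = [4] → torsion [4]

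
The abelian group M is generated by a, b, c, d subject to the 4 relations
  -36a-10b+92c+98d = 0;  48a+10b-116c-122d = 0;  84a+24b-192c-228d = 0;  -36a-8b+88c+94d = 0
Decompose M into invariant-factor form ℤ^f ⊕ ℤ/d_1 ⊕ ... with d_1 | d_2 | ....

Answer: M ≅ ℤ/2 ⊕ ℤ/6 ⊕ ℤ/12 ⊕ ℤ/24

Derivation:
rank_ℚ(R)=4; free=4−4=0
SNF(R) diag = [2, 6, 12, 24] → torsion [2, 6, 12, 24]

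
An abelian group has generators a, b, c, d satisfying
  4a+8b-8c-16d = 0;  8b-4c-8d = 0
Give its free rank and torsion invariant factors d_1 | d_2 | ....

Answer: M ≅ ℤ^2 ⊕ ℤ/4 ⊕ ℤ/4

Derivation:
rank_ℚ(R)=2; free=4−2=2
SNF(R) diag = [4, 4] → torsion [4, 4]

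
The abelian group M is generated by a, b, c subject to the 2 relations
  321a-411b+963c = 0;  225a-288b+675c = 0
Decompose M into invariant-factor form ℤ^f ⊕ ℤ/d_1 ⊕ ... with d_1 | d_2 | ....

Answer: M ≅ ℤ^1 ⊕ ℤ/3 ⊕ ℤ/9

Derivation:
rank_ℚ(R)=2; free=3−2=1
SNF(R) diag = [3, 9] → torsion [3, 9]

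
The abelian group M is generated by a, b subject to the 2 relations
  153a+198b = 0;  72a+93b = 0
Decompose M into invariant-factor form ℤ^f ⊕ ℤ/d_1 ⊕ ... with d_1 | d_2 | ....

Answer: M ≅ ℤ/3 ⊕ ℤ/9

Derivation:
rank_ℚ(R)=2; free=2−2=0
SNF(R) diag = [3, 9] → torsion [3, 9]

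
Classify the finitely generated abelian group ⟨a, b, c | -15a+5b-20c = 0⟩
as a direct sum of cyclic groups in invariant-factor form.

Answer: M ≅ ℤ^2 ⊕ ℤ/5

Derivation:
rank_ℚ(R)=1; free=3−1=2
SNF(R) diag = [5] → torsion [5]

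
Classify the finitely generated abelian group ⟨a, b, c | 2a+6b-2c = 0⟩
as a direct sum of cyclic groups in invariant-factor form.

Answer: M ≅ ℤ^2 ⊕ ℤ/2

Derivation:
rank_ℚ(R)=1; free=3−1=2
SNF(R) diag = [2] → torsion [2]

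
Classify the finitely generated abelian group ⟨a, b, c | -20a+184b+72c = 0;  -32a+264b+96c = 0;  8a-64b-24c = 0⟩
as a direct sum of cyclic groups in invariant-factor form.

rank_ℚ(R)=3; free=3−3=0
SNF(R) diag = [4, 8, 24] → torsion [4, 8, 24]

Answer: M ≅ ℤ/4 ⊕ ℤ/8 ⊕ ℤ/24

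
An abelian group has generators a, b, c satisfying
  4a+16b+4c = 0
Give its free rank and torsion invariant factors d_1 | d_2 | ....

rank_ℚ(R)=1; free=3−1=2
SNF(R) diag = [4] → torsion [4]

Answer: M ≅ ℤ^2 ⊕ ℤ/4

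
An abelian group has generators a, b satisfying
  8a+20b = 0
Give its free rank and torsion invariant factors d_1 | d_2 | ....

Answer: M ≅ ℤ^1 ⊕ ℤ/4

Derivation:
rank_ℚ(R)=1; free=2−1=1
SNF(R) diag = [4] → torsion [4]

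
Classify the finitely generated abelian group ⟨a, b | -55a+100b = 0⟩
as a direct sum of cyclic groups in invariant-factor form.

rank_ℚ(R)=1; free=2−1=1
SNF(R) diag = [5] → torsion [5]

Answer: M ≅ ℤ^1 ⊕ ℤ/5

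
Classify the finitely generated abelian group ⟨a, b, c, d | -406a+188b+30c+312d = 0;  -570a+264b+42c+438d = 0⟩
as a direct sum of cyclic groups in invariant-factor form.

rank_ℚ(R)=2; free=4−2=2
SNF(R) diag = [2, 6] → torsion [2, 6]

Answer: M ≅ ℤ^2 ⊕ ℤ/2 ⊕ ℤ/6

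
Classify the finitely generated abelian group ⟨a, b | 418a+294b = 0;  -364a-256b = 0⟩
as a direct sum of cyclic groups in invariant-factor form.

rank_ℚ(R)=2; free=2−2=0
SNF(R) diag = [2, 4] → torsion [2, 4]

Answer: M ≅ ℤ/2 ⊕ ℤ/4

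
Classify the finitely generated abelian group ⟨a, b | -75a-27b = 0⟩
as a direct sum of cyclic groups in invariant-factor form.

Answer: M ≅ ℤ^1 ⊕ ℤ/3

Derivation:
rank_ℚ(R)=1; free=2−1=1
SNF(R) diag = [3] → torsion [3]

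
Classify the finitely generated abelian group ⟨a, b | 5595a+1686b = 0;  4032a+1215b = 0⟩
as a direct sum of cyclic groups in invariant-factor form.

rank_ℚ(R)=2; free=2−2=0
SNF(R) diag = [3, 9] → torsion [3, 9]

Answer: M ≅ ℤ/3 ⊕ ℤ/9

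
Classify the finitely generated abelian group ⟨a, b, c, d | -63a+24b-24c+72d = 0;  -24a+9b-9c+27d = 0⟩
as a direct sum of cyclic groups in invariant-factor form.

Answer: M ≅ ℤ^2 ⊕ ℤ/3 ⊕ ℤ/3

Derivation:
rank_ℚ(R)=2; free=4−2=2
SNF(R) diag = [3, 3] → torsion [3, 3]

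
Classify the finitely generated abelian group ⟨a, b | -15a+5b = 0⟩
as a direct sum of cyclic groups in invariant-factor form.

Answer: M ≅ ℤ^1 ⊕ ℤ/5

Derivation:
rank_ℚ(R)=1; free=2−1=1
SNF(R) diag = [5] → torsion [5]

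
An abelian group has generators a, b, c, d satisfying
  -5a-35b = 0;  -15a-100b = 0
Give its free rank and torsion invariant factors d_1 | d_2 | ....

Answer: M ≅ ℤ^2 ⊕ ℤ/5 ⊕ ℤ/5

Derivation:
rank_ℚ(R)=2; free=4−2=2
SNF(R) diag = [5, 5] → torsion [5, 5]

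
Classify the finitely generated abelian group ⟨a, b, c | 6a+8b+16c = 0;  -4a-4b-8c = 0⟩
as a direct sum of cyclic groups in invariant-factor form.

Answer: M ≅ ℤ^1 ⊕ ℤ/2 ⊕ ℤ/4

Derivation:
rank_ℚ(R)=2; free=3−2=1
SNF(R) diag = [2, 4] → torsion [2, 4]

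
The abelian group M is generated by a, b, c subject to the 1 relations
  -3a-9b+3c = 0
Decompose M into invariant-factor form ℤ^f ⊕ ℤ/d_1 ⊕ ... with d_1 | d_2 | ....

rank_ℚ(R)=1; free=3−1=2
SNF(R) diag = [3] → torsion [3]

Answer: M ≅ ℤ^2 ⊕ ℤ/3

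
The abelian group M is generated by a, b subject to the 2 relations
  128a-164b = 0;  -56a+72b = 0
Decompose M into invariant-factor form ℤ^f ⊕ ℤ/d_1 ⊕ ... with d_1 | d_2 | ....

Answer: M ≅ ℤ/4 ⊕ ℤ/8

Derivation:
rank_ℚ(R)=2; free=2−2=0
SNF(R) diag = [4, 8] → torsion [4, 8]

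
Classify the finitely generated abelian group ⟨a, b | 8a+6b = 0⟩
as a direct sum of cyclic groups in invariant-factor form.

rank_ℚ(R)=1; free=2−1=1
SNF(R) diag = [2] → torsion [2]

Answer: M ≅ ℤ^1 ⊕ ℤ/2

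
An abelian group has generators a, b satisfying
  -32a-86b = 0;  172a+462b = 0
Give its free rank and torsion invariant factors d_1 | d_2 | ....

rank_ℚ(R)=2; free=2−2=0
SNF(R) diag = [2, 4] → torsion [2, 4]

Answer: M ≅ ℤ/2 ⊕ ℤ/4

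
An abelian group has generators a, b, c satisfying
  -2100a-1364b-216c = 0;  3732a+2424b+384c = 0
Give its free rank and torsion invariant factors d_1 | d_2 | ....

Answer: M ≅ ℤ^1 ⊕ ℤ/4 ⊕ ℤ/12

Derivation:
rank_ℚ(R)=2; free=3−2=1
SNF(R) diag = [4, 12] → torsion [4, 12]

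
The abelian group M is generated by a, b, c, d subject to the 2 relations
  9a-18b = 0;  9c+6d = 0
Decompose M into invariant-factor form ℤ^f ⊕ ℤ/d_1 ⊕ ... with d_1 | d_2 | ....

Answer: M ≅ ℤ^2 ⊕ ℤ/3 ⊕ ℤ/9

Derivation:
rank_ℚ(R)=2; free=4−2=2
SNF(R) diag = [3, 9] → torsion [3, 9]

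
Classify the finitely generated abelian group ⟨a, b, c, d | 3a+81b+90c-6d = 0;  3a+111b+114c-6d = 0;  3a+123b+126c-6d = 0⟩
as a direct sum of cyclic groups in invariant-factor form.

Answer: M ≅ ℤ^1 ⊕ ℤ/3 ⊕ ℤ/6 ⊕ ℤ/12

Derivation:
rank_ℚ(R)=3; free=4−3=1
SNF(R) diag = [3, 6, 12] → torsion [3, 6, 12]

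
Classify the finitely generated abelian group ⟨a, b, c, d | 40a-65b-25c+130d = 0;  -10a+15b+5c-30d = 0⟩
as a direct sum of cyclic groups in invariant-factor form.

rank_ℚ(R)=2; free=4−2=2
SNF(R) diag = [5, 10] → torsion [5, 10]

Answer: M ≅ ℤ^2 ⊕ ℤ/5 ⊕ ℤ/10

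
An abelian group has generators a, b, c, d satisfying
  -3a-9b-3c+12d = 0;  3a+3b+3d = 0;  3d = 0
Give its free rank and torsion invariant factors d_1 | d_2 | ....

rank_ℚ(R)=3; free=4−3=1
SNF(R) diag = [3, 3, 3] → torsion [3, 3, 3]

Answer: M ≅ ℤ^1 ⊕ ℤ/3 ⊕ ℤ/3 ⊕ ℤ/3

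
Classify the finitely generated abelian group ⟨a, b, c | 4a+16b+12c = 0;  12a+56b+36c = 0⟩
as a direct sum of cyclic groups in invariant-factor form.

Answer: M ≅ ℤ^1 ⊕ ℤ/4 ⊕ ℤ/8

Derivation:
rank_ℚ(R)=2; free=3−2=1
SNF(R) diag = [4, 8] → torsion [4, 8]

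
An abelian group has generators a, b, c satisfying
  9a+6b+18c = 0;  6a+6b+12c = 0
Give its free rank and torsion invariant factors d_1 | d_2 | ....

rank_ℚ(R)=2; free=3−2=1
SNF(R) diag = [3, 6] → torsion [3, 6]

Answer: M ≅ ℤ^1 ⊕ ℤ/3 ⊕ ℤ/6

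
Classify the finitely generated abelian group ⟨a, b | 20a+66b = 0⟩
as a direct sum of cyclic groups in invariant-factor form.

rank_ℚ(R)=1; free=2−1=1
SNF(R) diag = [2] → torsion [2]

Answer: M ≅ ℤ^1 ⊕ ℤ/2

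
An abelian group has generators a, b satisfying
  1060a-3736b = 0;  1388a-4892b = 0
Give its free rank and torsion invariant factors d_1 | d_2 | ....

Answer: M ≅ ℤ/4 ⊕ ℤ/12

Derivation:
rank_ℚ(R)=2; free=2−2=0
SNF(R) diag = [4, 12] → torsion [4, 12]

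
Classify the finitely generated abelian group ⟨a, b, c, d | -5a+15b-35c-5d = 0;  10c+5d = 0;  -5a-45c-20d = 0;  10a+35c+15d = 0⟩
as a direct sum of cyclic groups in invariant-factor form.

Answer: M ≅ ℤ/5 ⊕ ℤ/5 ⊕ ℤ/5 ⊕ ℤ/15

Derivation:
rank_ℚ(R)=4; free=4−4=0
SNF(R) diag = [5, 5, 5, 15] → torsion [5, 5, 5, 15]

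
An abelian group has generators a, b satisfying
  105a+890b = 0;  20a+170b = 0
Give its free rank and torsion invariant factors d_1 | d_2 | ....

rank_ℚ(R)=2; free=2−2=0
SNF(R) diag = [5, 10] → torsion [5, 10]

Answer: M ≅ ℤ/5 ⊕ ℤ/10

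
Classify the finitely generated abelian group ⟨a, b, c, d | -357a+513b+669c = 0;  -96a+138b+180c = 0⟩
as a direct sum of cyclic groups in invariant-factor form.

Answer: M ≅ ℤ^2 ⊕ ℤ/3 ⊕ ℤ/6

Derivation:
rank_ℚ(R)=2; free=4−2=2
SNF(R) diag = [3, 6] → torsion [3, 6]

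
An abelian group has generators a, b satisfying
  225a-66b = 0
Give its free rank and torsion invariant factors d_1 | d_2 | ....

rank_ℚ(R)=1; free=2−1=1
SNF(R) diag = [3] → torsion [3]

Answer: M ≅ ℤ^1 ⊕ ℤ/3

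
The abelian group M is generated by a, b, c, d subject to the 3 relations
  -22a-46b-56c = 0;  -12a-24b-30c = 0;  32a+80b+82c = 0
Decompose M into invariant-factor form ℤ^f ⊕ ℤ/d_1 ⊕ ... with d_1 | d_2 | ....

Answer: M ≅ ℤ^1 ⊕ ℤ/2 ⊕ ℤ/6 ⊕ ℤ/12

Derivation:
rank_ℚ(R)=3; free=4−3=1
SNF(R) diag = [2, 6, 12] → torsion [2, 6, 12]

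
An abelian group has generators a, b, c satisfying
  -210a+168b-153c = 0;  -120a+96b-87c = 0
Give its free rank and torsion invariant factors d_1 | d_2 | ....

rank_ℚ(R)=2; free=3−2=1
SNF(R) diag = [3, 6] → torsion [3, 6]

Answer: M ≅ ℤ^1 ⊕ ℤ/3 ⊕ ℤ/6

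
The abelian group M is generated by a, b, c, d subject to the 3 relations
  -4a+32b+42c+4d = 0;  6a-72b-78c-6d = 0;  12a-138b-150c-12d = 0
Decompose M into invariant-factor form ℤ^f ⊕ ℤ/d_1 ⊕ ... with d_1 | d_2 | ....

rank_ℚ(R)=3; free=4−3=1
SNF(R) diag = [2, 6, 18] → torsion [2, 6, 18]

Answer: M ≅ ℤ^1 ⊕ ℤ/2 ⊕ ℤ/6 ⊕ ℤ/18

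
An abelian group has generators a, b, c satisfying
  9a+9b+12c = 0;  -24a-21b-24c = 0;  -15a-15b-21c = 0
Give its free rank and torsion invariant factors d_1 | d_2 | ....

rank_ℚ(R)=3; free=3−3=0
SNF(R) diag = [3, 3, 3] → torsion [3, 3, 3]

Answer: M ≅ ℤ/3 ⊕ ℤ/3 ⊕ ℤ/3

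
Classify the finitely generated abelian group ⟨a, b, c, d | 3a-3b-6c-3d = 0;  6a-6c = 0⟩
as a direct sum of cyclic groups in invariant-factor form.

rank_ℚ(R)=2; free=4−2=2
SNF(R) diag = [3, 6] → torsion [3, 6]

Answer: M ≅ ℤ^2 ⊕ ℤ/3 ⊕ ℤ/6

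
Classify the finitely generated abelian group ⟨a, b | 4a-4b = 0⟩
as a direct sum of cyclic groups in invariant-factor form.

Answer: M ≅ ℤ^1 ⊕ ℤ/4

Derivation:
rank_ℚ(R)=1; free=2−1=1
SNF(R) diag = [4] → torsion [4]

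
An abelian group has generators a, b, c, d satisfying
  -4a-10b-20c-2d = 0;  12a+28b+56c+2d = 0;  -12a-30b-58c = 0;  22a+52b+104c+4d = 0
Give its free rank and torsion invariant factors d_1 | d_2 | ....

Answer: M ≅ ℤ/2 ⊕ ℤ/2 ⊕ ℤ/2 ⊕ ℤ/2

Derivation:
rank_ℚ(R)=4; free=4−4=0
SNF(R) diag = [2, 2, 2, 2] → torsion [2, 2, 2, 2]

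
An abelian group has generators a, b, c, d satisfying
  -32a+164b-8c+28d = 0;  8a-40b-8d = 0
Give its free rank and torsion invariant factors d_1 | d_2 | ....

rank_ℚ(R)=2; free=4−2=2
SNF(R) diag = [4, 8] → torsion [4, 8]

Answer: M ≅ ℤ^2 ⊕ ℤ/4 ⊕ ℤ/8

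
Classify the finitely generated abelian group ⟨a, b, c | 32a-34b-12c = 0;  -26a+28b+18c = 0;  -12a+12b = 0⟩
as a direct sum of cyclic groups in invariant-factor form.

rank_ℚ(R)=3; free=3−3=0
SNF(R) diag = [2, 6, 12] → torsion [2, 6, 12]

Answer: M ≅ ℤ/2 ⊕ ℤ/6 ⊕ ℤ/12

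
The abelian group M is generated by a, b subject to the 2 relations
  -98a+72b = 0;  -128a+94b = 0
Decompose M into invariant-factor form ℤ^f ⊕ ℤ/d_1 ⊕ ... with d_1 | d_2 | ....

Answer: M ≅ ℤ/2 ⊕ ℤ/2

Derivation:
rank_ℚ(R)=2; free=2−2=0
SNF(R) diag = [2, 2] → torsion [2, 2]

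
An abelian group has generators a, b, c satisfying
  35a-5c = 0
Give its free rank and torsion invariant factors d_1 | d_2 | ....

Answer: M ≅ ℤ^2 ⊕ ℤ/5

Derivation:
rank_ℚ(R)=1; free=3−1=2
SNF(R) diag = [5] → torsion [5]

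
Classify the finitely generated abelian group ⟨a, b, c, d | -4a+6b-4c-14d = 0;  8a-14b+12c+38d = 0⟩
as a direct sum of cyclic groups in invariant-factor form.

rank_ℚ(R)=2; free=4−2=2
SNF(R) diag = [2, 4] → torsion [2, 4]

Answer: M ≅ ℤ^2 ⊕ ℤ/2 ⊕ ℤ/4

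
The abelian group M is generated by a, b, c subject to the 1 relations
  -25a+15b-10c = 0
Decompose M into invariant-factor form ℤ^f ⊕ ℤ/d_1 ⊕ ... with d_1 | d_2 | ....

rank_ℚ(R)=1; free=3−1=2
SNF(R) diag = [5] → torsion [5]

Answer: M ≅ ℤ^2 ⊕ ℤ/5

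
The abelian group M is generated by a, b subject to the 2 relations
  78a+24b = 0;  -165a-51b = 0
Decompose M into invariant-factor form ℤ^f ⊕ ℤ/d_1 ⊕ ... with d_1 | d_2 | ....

Answer: M ≅ ℤ/3 ⊕ ℤ/6

Derivation:
rank_ℚ(R)=2; free=2−2=0
SNF(R) diag = [3, 6] → torsion [3, 6]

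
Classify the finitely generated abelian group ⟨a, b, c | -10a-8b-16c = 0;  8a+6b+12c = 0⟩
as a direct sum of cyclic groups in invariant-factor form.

rank_ℚ(R)=2; free=3−2=1
SNF(R) diag = [2, 2] → torsion [2, 2]

Answer: M ≅ ℤ^1 ⊕ ℤ/2 ⊕ ℤ/2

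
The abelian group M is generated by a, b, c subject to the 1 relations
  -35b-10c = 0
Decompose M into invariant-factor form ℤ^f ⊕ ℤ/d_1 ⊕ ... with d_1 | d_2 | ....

Answer: M ≅ ℤ^2 ⊕ ℤ/5

Derivation:
rank_ℚ(R)=1; free=3−1=2
SNF(R) diag = [5] → torsion [5]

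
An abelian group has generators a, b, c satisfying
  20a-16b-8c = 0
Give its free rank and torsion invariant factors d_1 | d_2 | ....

rank_ℚ(R)=1; free=3−1=2
SNF(R) diag = [4] → torsion [4]

Answer: M ≅ ℤ^2 ⊕ ℤ/4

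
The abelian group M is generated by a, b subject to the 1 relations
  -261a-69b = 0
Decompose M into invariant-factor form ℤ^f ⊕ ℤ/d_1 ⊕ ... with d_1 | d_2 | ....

Answer: M ≅ ℤ^1 ⊕ ℤ/3

Derivation:
rank_ℚ(R)=1; free=2−1=1
SNF(R) diag = [3] → torsion [3]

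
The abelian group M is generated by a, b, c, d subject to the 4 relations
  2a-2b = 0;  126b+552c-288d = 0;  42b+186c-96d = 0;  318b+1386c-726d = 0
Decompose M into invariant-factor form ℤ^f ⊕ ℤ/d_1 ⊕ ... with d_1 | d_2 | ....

rank_ℚ(R)=4; free=4−4=0
SNF(R) diag = [2, 6, 6, 6] → torsion [2, 6, 6, 6]

Answer: M ≅ ℤ/2 ⊕ ℤ/6 ⊕ ℤ/6 ⊕ ℤ/6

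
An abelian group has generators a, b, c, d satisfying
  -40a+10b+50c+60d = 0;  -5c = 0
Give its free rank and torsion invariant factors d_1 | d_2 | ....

rank_ℚ(R)=2; free=4−2=2
SNF(R) diag = [5, 10] → torsion [5, 10]

Answer: M ≅ ℤ^2 ⊕ ℤ/5 ⊕ ℤ/10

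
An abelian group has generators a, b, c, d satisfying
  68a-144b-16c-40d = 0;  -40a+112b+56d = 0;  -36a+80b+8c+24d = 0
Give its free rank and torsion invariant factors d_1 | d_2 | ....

rank_ℚ(R)=3; free=4−3=1
SNF(R) diag = [4, 8, 24] → torsion [4, 8, 24]

Answer: M ≅ ℤ^1 ⊕ ℤ/4 ⊕ ℤ/8 ⊕ ℤ/24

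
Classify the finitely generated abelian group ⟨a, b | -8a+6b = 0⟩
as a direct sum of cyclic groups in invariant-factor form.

rank_ℚ(R)=1; free=2−1=1
SNF(R) diag = [2] → torsion [2]

Answer: M ≅ ℤ^1 ⊕ ℤ/2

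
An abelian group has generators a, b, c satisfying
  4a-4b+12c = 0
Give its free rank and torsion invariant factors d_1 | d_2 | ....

Answer: M ≅ ℤ^2 ⊕ ℤ/4

Derivation:
rank_ℚ(R)=1; free=3−1=2
SNF(R) diag = [4] → torsion [4]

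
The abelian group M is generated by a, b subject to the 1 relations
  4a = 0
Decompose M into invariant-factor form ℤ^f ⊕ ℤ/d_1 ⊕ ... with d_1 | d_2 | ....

Answer: M ≅ ℤ^1 ⊕ ℤ/4

Derivation:
rank_ℚ(R)=1; free=2−1=1
SNF(R) diag = [4] → torsion [4]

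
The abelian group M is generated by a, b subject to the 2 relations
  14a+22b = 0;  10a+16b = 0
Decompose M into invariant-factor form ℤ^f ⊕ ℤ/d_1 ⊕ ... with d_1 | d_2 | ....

rank_ℚ(R)=2; free=2−2=0
SNF(R) diag = [2, 2] → torsion [2, 2]

Answer: M ≅ ℤ/2 ⊕ ℤ/2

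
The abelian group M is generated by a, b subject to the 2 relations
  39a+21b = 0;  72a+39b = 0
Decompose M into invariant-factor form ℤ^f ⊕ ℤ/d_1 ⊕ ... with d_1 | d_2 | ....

rank_ℚ(R)=2; free=2−2=0
SNF(R) diag = [3, 3] → torsion [3, 3]

Answer: M ≅ ℤ/3 ⊕ ℤ/3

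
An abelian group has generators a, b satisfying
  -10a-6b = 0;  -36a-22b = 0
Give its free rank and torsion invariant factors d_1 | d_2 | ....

Answer: M ≅ ℤ/2 ⊕ ℤ/2

Derivation:
rank_ℚ(R)=2; free=2−2=0
SNF(R) diag = [2, 2] → torsion [2, 2]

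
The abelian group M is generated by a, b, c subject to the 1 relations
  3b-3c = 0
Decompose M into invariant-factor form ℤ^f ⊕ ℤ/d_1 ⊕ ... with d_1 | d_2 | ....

rank_ℚ(R)=1; free=3−1=2
SNF(R) diag = [3] → torsion [3]

Answer: M ≅ ℤ^2 ⊕ ℤ/3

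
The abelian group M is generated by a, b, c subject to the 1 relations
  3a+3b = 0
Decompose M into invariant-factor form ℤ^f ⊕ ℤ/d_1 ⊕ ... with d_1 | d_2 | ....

Answer: M ≅ ℤ^2 ⊕ ℤ/3

Derivation:
rank_ℚ(R)=1; free=3−1=2
SNF(R) diag = [3] → torsion [3]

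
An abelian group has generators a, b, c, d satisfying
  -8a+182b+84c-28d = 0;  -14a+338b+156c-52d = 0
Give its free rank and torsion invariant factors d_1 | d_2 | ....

Answer: M ≅ ℤ^2 ⊕ ℤ/2 ⊕ ℤ/6

Derivation:
rank_ℚ(R)=2; free=4−2=2
SNF(R) diag = [2, 6] → torsion [2, 6]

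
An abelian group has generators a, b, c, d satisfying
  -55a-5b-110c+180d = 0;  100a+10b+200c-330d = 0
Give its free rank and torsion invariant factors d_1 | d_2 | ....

Answer: M ≅ ℤ^2 ⊕ ℤ/5 ⊕ ℤ/10

Derivation:
rank_ℚ(R)=2; free=4−2=2
SNF(R) diag = [5, 10] → torsion [5, 10]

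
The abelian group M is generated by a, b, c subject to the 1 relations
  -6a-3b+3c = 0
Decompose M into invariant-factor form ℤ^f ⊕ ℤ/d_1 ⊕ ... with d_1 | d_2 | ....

rank_ℚ(R)=1; free=3−1=2
SNF(R) diag = [3] → torsion [3]

Answer: M ≅ ℤ^2 ⊕ ℤ/3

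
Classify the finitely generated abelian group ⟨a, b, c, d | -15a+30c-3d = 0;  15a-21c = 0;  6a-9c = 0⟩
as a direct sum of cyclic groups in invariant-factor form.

rank_ℚ(R)=3; free=4−3=1
SNF(R) diag = [3, 3, 3] → torsion [3, 3, 3]

Answer: M ≅ ℤ^1 ⊕ ℤ/3 ⊕ ℤ/3 ⊕ ℤ/3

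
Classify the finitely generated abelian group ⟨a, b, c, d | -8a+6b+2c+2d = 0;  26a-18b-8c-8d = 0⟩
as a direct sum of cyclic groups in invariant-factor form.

rank_ℚ(R)=2; free=4−2=2
SNF(R) diag = [2, 6] → torsion [2, 6]

Answer: M ≅ ℤ^2 ⊕ ℤ/2 ⊕ ℤ/6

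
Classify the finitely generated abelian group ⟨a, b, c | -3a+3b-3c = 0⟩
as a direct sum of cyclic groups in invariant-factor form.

Answer: M ≅ ℤ^2 ⊕ ℤ/3

Derivation:
rank_ℚ(R)=1; free=3−1=2
SNF(R) diag = [3] → torsion [3]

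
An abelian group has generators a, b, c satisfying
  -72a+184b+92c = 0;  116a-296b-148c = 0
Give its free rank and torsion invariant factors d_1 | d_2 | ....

rank_ℚ(R)=2; free=3−2=1
SNF(R) diag = [4, 4] → torsion [4, 4]

Answer: M ≅ ℤ^1 ⊕ ℤ/4 ⊕ ℤ/4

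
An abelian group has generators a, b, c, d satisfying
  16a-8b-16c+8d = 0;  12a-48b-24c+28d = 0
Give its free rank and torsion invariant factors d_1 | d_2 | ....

rank_ℚ(R)=2; free=4−2=2
SNF(R) diag = [4, 8] → torsion [4, 8]

Answer: M ≅ ℤ^2 ⊕ ℤ/4 ⊕ ℤ/8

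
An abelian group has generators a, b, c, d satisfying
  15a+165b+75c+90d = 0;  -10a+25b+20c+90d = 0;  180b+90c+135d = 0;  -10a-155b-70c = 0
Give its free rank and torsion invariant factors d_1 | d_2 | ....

rank_ℚ(R)=4; free=4−4=0
SNF(R) diag = [5, 15, 45, 90] → torsion [5, 15, 45, 90]

Answer: M ≅ ℤ/5 ⊕ ℤ/15 ⊕ ℤ/45 ⊕ ℤ/90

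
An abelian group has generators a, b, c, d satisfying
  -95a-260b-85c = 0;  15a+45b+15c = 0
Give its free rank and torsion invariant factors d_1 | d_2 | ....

Answer: M ≅ ℤ^2 ⊕ ℤ/5 ⊕ ℤ/15

Derivation:
rank_ℚ(R)=2; free=4−2=2
SNF(R) diag = [5, 15] → torsion [5, 15]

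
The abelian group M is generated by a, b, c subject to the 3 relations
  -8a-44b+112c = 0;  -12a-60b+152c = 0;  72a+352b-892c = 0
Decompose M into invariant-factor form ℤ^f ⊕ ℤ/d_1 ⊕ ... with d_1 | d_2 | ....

rank_ℚ(R)=3; free=3−3=0
SNF(R) diag = [4, 4, 4] → torsion [4, 4, 4]

Answer: M ≅ ℤ/4 ⊕ ℤ/4 ⊕ ℤ/4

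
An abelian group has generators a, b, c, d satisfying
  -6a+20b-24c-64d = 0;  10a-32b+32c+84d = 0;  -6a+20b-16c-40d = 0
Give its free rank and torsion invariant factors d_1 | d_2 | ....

Answer: M ≅ ℤ^1 ⊕ ℤ/2 ⊕ ℤ/4 ⊕ ℤ/8

Derivation:
rank_ℚ(R)=3; free=4−3=1
SNF(R) diag = [2, 4, 8] → torsion [2, 4, 8]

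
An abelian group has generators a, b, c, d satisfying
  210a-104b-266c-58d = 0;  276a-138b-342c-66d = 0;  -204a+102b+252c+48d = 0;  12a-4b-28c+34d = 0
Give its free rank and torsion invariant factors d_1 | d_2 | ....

rank_ℚ(R)=4; free=4−4=0
SNF(R) diag = [2, 6, 18, 54] → torsion [2, 6, 18, 54]

Answer: M ≅ ℤ/2 ⊕ ℤ/6 ⊕ ℤ/18 ⊕ ℤ/54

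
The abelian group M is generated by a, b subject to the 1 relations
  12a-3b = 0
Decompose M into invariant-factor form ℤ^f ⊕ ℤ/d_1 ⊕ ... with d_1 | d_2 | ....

rank_ℚ(R)=1; free=2−1=1
SNF(R) diag = [3] → torsion [3]

Answer: M ≅ ℤ^1 ⊕ ℤ/3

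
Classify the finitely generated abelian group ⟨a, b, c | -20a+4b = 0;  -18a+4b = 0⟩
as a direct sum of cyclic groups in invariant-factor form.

rank_ℚ(R)=2; free=3−2=1
SNF(R) diag = [2, 4] → torsion [2, 4]

Answer: M ≅ ℤ^1 ⊕ ℤ/2 ⊕ ℤ/4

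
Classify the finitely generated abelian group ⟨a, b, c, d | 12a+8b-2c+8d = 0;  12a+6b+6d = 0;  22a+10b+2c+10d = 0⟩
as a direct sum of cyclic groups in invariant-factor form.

Answer: M ≅ ℤ^1 ⊕ ℤ/2 ⊕ ℤ/2 ⊕ ℤ/6

Derivation:
rank_ℚ(R)=3; free=4−3=1
SNF(R) diag = [2, 2, 6] → torsion [2, 2, 6]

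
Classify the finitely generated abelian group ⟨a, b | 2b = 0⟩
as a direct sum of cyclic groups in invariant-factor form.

rank_ℚ(R)=1; free=2−1=1
SNF(R) diag = [2] → torsion [2]

Answer: M ≅ ℤ^1 ⊕ ℤ/2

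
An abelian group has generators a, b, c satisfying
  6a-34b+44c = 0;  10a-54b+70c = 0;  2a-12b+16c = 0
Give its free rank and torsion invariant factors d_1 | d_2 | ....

Answer: M ≅ ℤ/2 ⊕ ℤ/2 ⊕ ℤ/2

Derivation:
rank_ℚ(R)=3; free=3−3=0
SNF(R) diag = [2, 2, 2] → torsion [2, 2, 2]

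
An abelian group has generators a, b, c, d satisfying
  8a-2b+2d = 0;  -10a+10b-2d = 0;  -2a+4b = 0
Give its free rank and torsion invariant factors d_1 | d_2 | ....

rank_ℚ(R)=3; free=4−3=1
SNF(R) diag = [2, 2, 4] → torsion [2, 2, 4]

Answer: M ≅ ℤ^1 ⊕ ℤ/2 ⊕ ℤ/2 ⊕ ℤ/4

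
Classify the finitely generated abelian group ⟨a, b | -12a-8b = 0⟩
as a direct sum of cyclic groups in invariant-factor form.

rank_ℚ(R)=1; free=2−1=1
SNF(R) diag = [4] → torsion [4]

Answer: M ≅ ℤ^1 ⊕ ℤ/4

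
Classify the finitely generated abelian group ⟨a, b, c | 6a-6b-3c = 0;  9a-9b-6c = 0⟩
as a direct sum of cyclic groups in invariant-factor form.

rank_ℚ(R)=2; free=3−2=1
SNF(R) diag = [3, 3] → torsion [3, 3]

Answer: M ≅ ℤ^1 ⊕ ℤ/3 ⊕ ℤ/3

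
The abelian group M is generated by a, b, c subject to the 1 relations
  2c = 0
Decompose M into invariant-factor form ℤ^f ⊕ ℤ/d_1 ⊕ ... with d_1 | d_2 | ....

rank_ℚ(R)=1; free=3−1=2
SNF(R) diag = [2] → torsion [2]

Answer: M ≅ ℤ^2 ⊕ ℤ/2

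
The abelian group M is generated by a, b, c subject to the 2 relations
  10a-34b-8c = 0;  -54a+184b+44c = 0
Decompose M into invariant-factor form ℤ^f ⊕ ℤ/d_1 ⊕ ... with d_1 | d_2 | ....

rank_ℚ(R)=2; free=3−2=1
SNF(R) diag = [2, 2] → torsion [2, 2]

Answer: M ≅ ℤ^1 ⊕ ℤ/2 ⊕ ℤ/2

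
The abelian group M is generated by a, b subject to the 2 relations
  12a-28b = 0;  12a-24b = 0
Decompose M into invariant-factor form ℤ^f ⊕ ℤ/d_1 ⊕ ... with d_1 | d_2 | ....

Answer: M ≅ ℤ/4 ⊕ ℤ/12

Derivation:
rank_ℚ(R)=2; free=2−2=0
SNF(R) diag = [4, 12] → torsion [4, 12]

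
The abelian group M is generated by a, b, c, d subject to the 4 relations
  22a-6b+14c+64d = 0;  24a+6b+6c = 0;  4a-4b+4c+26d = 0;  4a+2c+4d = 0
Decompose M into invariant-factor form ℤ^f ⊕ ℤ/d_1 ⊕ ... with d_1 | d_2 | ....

rank_ℚ(R)=4; free=4−4=0
SNF(R) diag = [2, 2, 6, 18] → torsion [2, 2, 6, 18]

Answer: M ≅ ℤ/2 ⊕ ℤ/2 ⊕ ℤ/6 ⊕ ℤ/18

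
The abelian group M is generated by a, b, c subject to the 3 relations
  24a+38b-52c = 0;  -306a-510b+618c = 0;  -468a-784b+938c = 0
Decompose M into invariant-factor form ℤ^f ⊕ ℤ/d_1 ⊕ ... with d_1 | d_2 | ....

rank_ℚ(R)=3; free=3−3=0
SNF(R) diag = [2, 6, 6] → torsion [2, 6, 6]

Answer: M ≅ ℤ/2 ⊕ ℤ/6 ⊕ ℤ/6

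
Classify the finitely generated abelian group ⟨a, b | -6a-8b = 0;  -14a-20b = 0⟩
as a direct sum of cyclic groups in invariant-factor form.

Answer: M ≅ ℤ/2 ⊕ ℤ/4

Derivation:
rank_ℚ(R)=2; free=2−2=0
SNF(R) diag = [2, 4] → torsion [2, 4]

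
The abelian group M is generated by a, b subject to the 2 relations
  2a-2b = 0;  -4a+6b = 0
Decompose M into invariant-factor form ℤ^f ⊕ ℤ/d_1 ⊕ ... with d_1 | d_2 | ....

rank_ℚ(R)=2; free=2−2=0
SNF(R) diag = [2, 2] → torsion [2, 2]

Answer: M ≅ ℤ/2 ⊕ ℤ/2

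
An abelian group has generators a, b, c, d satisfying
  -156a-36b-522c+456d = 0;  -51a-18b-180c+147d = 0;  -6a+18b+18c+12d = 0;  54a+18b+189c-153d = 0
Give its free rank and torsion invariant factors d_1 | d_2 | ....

rank_ℚ(R)=4; free=4−4=0
SNF(R) diag = [3, 9, 18, 54] → torsion [3, 9, 18, 54]

Answer: M ≅ ℤ/3 ⊕ ℤ/9 ⊕ ℤ/18 ⊕ ℤ/54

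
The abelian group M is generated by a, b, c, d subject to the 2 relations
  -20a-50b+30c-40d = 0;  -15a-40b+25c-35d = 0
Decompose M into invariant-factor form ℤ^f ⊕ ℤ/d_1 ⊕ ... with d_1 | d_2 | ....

Answer: M ≅ ℤ^2 ⊕ ℤ/5 ⊕ ℤ/10

Derivation:
rank_ℚ(R)=2; free=4−2=2
SNF(R) diag = [5, 10] → torsion [5, 10]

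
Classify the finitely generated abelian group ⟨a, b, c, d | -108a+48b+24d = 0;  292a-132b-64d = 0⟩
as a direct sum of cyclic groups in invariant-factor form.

rank_ℚ(R)=2; free=4−2=2
SNF(R) diag = [4, 12] → torsion [4, 12]

Answer: M ≅ ℤ^2 ⊕ ℤ/4 ⊕ ℤ/12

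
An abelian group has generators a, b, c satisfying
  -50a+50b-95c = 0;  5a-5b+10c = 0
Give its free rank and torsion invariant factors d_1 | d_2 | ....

Answer: M ≅ ℤ^1 ⊕ ℤ/5 ⊕ ℤ/5

Derivation:
rank_ℚ(R)=2; free=3−2=1
SNF(R) diag = [5, 5] → torsion [5, 5]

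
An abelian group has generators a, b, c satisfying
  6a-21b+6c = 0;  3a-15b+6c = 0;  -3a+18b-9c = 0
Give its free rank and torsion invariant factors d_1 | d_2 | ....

rank_ℚ(R)=3; free=3−3=0
SNF(R) diag = [3, 3, 3] → torsion [3, 3, 3]

Answer: M ≅ ℤ/3 ⊕ ℤ/3 ⊕ ℤ/3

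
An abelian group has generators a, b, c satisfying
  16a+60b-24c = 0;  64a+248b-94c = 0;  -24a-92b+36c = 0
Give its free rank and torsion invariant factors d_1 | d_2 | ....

Answer: M ≅ ℤ/2 ⊕ ℤ/4 ⊕ ℤ/8

Derivation:
rank_ℚ(R)=3; free=3−3=0
SNF(R) diag = [2, 4, 8] → torsion [2, 4, 8]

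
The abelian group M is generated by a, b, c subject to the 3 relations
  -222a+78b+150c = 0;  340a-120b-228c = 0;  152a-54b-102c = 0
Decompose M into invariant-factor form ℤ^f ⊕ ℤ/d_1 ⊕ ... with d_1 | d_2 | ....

Answer: M ≅ ℤ/2 ⊕ ℤ/6 ⊕ ℤ/12

Derivation:
rank_ℚ(R)=3; free=3−3=0
SNF(R) diag = [2, 6, 12] → torsion [2, 6, 12]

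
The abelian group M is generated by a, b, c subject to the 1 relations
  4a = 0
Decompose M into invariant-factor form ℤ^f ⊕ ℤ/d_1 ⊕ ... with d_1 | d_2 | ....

Answer: M ≅ ℤ^2 ⊕ ℤ/4

Derivation:
rank_ℚ(R)=1; free=3−1=2
SNF(R) diag = [4] → torsion [4]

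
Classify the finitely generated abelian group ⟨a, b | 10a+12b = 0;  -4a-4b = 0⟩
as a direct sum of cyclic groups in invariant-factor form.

rank_ℚ(R)=2; free=2−2=0
SNF(R) diag = [2, 4] → torsion [2, 4]

Answer: M ≅ ℤ/2 ⊕ ℤ/4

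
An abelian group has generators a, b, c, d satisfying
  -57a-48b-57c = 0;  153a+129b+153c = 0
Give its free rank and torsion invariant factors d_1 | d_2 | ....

rank_ℚ(R)=2; free=4−2=2
SNF(R) diag = [3, 3] → torsion [3, 3]

Answer: M ≅ ℤ^2 ⊕ ℤ/3 ⊕ ℤ/3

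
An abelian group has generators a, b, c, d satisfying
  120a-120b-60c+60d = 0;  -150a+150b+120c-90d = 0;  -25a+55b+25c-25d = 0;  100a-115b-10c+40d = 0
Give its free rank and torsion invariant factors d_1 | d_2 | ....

rank_ℚ(R)=4; free=4−4=0
SNF(R) diag = [5, 15, 30, 60] → torsion [5, 15, 30, 60]

Answer: M ≅ ℤ/5 ⊕ ℤ/15 ⊕ ℤ/30 ⊕ ℤ/60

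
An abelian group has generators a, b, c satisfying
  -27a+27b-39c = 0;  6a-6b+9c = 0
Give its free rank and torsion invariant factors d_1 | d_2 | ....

rank_ℚ(R)=2; free=3−2=1
SNF(R) diag = [3, 3] → torsion [3, 3]

Answer: M ≅ ℤ^1 ⊕ ℤ/3 ⊕ ℤ/3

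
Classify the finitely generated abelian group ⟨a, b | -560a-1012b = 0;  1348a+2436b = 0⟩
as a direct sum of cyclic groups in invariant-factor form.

Answer: M ≅ ℤ/4 ⊕ ℤ/4

Derivation:
rank_ℚ(R)=2; free=2−2=0
SNF(R) diag = [4, 4] → torsion [4, 4]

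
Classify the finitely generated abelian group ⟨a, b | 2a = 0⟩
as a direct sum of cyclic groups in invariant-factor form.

rank_ℚ(R)=1; free=2−1=1
SNF(R) diag = [2] → torsion [2]

Answer: M ≅ ℤ^1 ⊕ ℤ/2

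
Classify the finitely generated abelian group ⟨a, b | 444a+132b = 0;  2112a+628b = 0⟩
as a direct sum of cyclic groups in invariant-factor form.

rank_ℚ(R)=2; free=2−2=0
SNF(R) diag = [4, 12] → torsion [4, 12]

Answer: M ≅ ℤ/4 ⊕ ℤ/12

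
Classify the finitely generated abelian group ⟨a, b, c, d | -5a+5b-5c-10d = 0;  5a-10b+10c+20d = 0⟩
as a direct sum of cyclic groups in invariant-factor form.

Answer: M ≅ ℤ^2 ⊕ ℤ/5 ⊕ ℤ/5

Derivation:
rank_ℚ(R)=2; free=4−2=2
SNF(R) diag = [5, 5] → torsion [5, 5]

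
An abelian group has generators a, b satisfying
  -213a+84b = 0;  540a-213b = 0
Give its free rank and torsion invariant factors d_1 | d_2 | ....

rank_ℚ(R)=2; free=2−2=0
SNF(R) diag = [3, 3] → torsion [3, 3]

Answer: M ≅ ℤ/3 ⊕ ℤ/3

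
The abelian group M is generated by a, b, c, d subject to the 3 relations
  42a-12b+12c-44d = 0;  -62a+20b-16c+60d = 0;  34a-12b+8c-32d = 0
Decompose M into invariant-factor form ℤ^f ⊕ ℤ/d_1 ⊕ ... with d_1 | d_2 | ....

rank_ℚ(R)=3; free=4−3=1
SNF(R) diag = [2, 4, 4] → torsion [2, 4, 4]

Answer: M ≅ ℤ^1 ⊕ ℤ/2 ⊕ ℤ/4 ⊕ ℤ/4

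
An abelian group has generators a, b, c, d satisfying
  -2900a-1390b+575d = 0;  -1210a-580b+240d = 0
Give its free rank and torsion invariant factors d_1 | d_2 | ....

rank_ℚ(R)=2; free=4−2=2
SNF(R) diag = [5, 10] → torsion [5, 10]

Answer: M ≅ ℤ^2 ⊕ ℤ/5 ⊕ ℤ/10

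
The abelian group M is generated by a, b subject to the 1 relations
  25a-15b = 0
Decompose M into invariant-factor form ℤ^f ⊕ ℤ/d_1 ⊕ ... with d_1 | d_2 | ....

Answer: M ≅ ℤ^1 ⊕ ℤ/5

Derivation:
rank_ℚ(R)=1; free=2−1=1
SNF(R) diag = [5] → torsion [5]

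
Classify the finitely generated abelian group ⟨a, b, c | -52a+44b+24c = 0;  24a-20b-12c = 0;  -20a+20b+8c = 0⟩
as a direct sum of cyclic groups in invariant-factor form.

Answer: M ≅ ℤ/4 ⊕ ℤ/4 ⊕ ℤ/8

Derivation:
rank_ℚ(R)=3; free=3−3=0
SNF(R) diag = [4, 4, 8] → torsion [4, 4, 8]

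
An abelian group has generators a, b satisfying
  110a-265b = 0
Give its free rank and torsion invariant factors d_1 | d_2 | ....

rank_ℚ(R)=1; free=2−1=1
SNF(R) diag = [5] → torsion [5]

Answer: M ≅ ℤ^1 ⊕ ℤ/5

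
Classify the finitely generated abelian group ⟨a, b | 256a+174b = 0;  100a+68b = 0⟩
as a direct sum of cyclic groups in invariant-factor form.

Answer: M ≅ ℤ/2 ⊕ ℤ/4

Derivation:
rank_ℚ(R)=2; free=2−2=0
SNF(R) diag = [2, 4] → torsion [2, 4]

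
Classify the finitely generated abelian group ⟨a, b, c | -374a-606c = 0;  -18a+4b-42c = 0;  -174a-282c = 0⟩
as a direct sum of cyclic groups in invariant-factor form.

Answer: M ≅ ℤ/2 ⊕ ℤ/4 ⊕ ℤ/12

Derivation:
rank_ℚ(R)=3; free=3−3=0
SNF(R) diag = [2, 4, 12] → torsion [2, 4, 12]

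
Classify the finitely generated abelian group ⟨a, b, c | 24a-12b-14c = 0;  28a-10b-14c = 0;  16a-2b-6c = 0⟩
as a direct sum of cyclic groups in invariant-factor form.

rank_ℚ(R)=3; free=3−3=0
SNF(R) diag = [2, 2, 4] → torsion [2, 2, 4]

Answer: M ≅ ℤ/2 ⊕ ℤ/2 ⊕ ℤ/4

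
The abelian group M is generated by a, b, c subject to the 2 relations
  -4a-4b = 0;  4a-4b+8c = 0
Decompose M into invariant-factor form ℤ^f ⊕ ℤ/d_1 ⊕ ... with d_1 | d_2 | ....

Answer: M ≅ ℤ^1 ⊕ ℤ/4 ⊕ ℤ/8

Derivation:
rank_ℚ(R)=2; free=3−2=1
SNF(R) diag = [4, 8] → torsion [4, 8]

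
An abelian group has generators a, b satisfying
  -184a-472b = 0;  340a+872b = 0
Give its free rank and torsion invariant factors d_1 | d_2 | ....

rank_ℚ(R)=2; free=2−2=0
SNF(R) diag = [4, 8] → torsion [4, 8]

Answer: M ≅ ℤ/4 ⊕ ℤ/8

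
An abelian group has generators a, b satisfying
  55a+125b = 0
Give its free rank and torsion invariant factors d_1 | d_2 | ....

rank_ℚ(R)=1; free=2−1=1
SNF(R) diag = [5] → torsion [5]

Answer: M ≅ ℤ^1 ⊕ ℤ/5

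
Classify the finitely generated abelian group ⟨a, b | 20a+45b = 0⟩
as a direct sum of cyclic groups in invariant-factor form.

rank_ℚ(R)=1; free=2−1=1
SNF(R) diag = [5] → torsion [5]

Answer: M ≅ ℤ^1 ⊕ ℤ/5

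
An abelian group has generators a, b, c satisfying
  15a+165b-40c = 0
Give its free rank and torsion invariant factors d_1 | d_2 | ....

rank_ℚ(R)=1; free=3−1=2
SNF(R) diag = [5] → torsion [5]

Answer: M ≅ ℤ^2 ⊕ ℤ/5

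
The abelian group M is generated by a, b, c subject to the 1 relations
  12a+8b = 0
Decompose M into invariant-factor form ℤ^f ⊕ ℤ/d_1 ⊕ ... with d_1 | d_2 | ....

Answer: M ≅ ℤ^2 ⊕ ℤ/4

Derivation:
rank_ℚ(R)=1; free=3−1=2
SNF(R) diag = [4] → torsion [4]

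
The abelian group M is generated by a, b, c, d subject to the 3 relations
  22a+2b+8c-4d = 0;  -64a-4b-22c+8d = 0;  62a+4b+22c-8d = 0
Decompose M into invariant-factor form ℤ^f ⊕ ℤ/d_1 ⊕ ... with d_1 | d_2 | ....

Answer: M ≅ ℤ^1 ⊕ ℤ/2 ⊕ ℤ/2 ⊕ ℤ/6

Derivation:
rank_ℚ(R)=3; free=4−3=1
SNF(R) diag = [2, 2, 6] → torsion [2, 2, 6]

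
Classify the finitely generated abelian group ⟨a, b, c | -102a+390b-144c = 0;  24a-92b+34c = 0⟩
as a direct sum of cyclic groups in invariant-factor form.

rank_ℚ(R)=2; free=3−2=1
SNF(R) diag = [2, 6] → torsion [2, 6]

Answer: M ≅ ℤ^1 ⊕ ℤ/2 ⊕ ℤ/6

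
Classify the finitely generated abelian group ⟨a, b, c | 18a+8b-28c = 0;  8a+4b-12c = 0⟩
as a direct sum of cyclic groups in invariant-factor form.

rank_ℚ(R)=2; free=3−2=1
SNF(R) diag = [2, 4] → torsion [2, 4]

Answer: M ≅ ℤ^1 ⊕ ℤ/2 ⊕ ℤ/4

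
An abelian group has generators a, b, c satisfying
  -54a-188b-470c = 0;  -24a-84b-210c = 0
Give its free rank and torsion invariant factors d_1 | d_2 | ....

rank_ℚ(R)=2; free=3−2=1
SNF(R) diag = [2, 6] → torsion [2, 6]

Answer: M ≅ ℤ^1 ⊕ ℤ/2 ⊕ ℤ/6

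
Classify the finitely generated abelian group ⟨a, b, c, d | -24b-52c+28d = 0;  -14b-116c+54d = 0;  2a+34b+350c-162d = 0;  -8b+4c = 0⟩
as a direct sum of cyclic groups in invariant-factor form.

Answer: M ≅ ℤ/2 ⊕ ℤ/2 ⊕ ℤ/4 ⊕ ℤ/12

Derivation:
rank_ℚ(R)=4; free=4−4=0
SNF(R) diag = [2, 2, 4, 12] → torsion [2, 2, 4, 12]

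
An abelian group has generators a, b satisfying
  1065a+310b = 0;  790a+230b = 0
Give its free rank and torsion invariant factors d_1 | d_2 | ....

rank_ℚ(R)=2; free=2−2=0
SNF(R) diag = [5, 10] → torsion [5, 10]

Answer: M ≅ ℤ/5 ⊕ ℤ/10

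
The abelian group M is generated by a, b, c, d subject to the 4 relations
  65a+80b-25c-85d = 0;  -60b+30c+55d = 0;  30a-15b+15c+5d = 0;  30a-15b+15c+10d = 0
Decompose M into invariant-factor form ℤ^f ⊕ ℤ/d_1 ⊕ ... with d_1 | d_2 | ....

rank_ℚ(R)=4; free=4−4=0
SNF(R) diag = [5, 5, 15, 30] → torsion [5, 5, 15, 30]

Answer: M ≅ ℤ/5 ⊕ ℤ/5 ⊕ ℤ/15 ⊕ ℤ/30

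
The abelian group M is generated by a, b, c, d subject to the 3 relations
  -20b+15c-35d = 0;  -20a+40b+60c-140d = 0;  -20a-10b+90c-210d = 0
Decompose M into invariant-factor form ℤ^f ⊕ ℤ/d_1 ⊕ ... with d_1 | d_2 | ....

Answer: M ≅ ℤ^1 ⊕ ℤ/5 ⊕ ℤ/10 ⊕ ℤ/20

Derivation:
rank_ℚ(R)=3; free=4−3=1
SNF(R) diag = [5, 10, 20] → torsion [5, 10, 20]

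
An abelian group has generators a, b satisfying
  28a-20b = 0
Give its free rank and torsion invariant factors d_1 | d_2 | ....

Answer: M ≅ ℤ^1 ⊕ ℤ/4

Derivation:
rank_ℚ(R)=1; free=2−1=1
SNF(R) diag = [4] → torsion [4]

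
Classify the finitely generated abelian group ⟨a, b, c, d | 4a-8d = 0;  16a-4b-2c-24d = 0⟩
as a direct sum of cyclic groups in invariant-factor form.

Answer: M ≅ ℤ^2 ⊕ ℤ/2 ⊕ ℤ/4

Derivation:
rank_ℚ(R)=2; free=4−2=2
SNF(R) diag = [2, 4] → torsion [2, 4]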